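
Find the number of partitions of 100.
190569292

p(n) counts ways to write n as a sum of positive integers (order ignored).
Euler's pentagonal recurrence: p(k) = p(k-1) + p(k-2) - p(k-5) - p(k-7) + p(k-12) + p(k-15) - ... (offsets j(3j∓1)/2, signs ++--, p(0)=1, p(<0)=0).
DP table for k = 0..99: p(0)=1, p(1)=1, p(2)=2, p(3)=3, p(4)=5, p(5)=7, p(6)=11, p(7)=15, p(8)=22, p(9)=30, p(10)=42, p(11)=56, p(12)=77, p(13)=101, p(14)=135, p(15)=176, p(16)=231, p(17)=297, p(18)=385, p(19)=490, p(20)=627, p(21)=792, p(22)=1002, p(23)=1255, p(24)=1575, p(25)=1958, p(26)=2436, p(27)=3010, p(28)=3718, p(29)=4565, p(30)=5604, p(31)=6842, p(32)=8349, p(33)=10143, p(34)=12310, p(35)=14883, p(36)=17977, p(37)=21637, p(38)=26015, p(39)=31185, p(40)=37338, p(41)=44583, p(42)=53174, p(43)=63261, p(44)=75175, p(45)=89134, p(46)=105558, p(47)=124754, p(48)=147273, p(49)=173525, p(50)=204226, p(51)=239943, p(52)=281589, p(53)=329931, p(54)=386155, p(55)=451276, p(56)=526823, p(57)=614154, p(58)=715220, p(59)=831820, p(60)=966467, p(61)=1121505, p(62)=1300156, p(63)=1505499, p(64)=1741630, p(65)=2012558, p(66)=2323520, p(67)=2679689, p(68)=3087735, p(69)=3554345, p(70)=4087968, p(71)=4697205, p(72)=5392783, p(73)=6185689, p(74)=7089500, p(75)=8118264, p(76)=9289091, p(77)=10619863, p(78)=12132164, p(79)=13848650, p(80)=15796476, p(81)=18004327, p(82)=20506255, p(83)=23338469, p(84)=26543660, p(85)=30167357, p(86)=34262962, p(87)=38887673, p(88)=44108109, p(89)=49995925, p(90)=56634173, p(91)=64112359, p(92)=72533807, p(93)=82010177, p(94)=92669720, p(95)=104651419, p(96)=118114304, p(97)=133230930, p(98)=150198136, p(99)=169229875.
Final step: p(100) = p(99) + p(98) - p(95) - p(93) + p(88) + p(85) - p(78) - p(74) + p(65) + p(60) - p(49) - p(43) + p(30) + p(23) - p(8) - p(0)
= 169229875 + 150198136 - 104651419 - 82010177 + 44108109 + 30167357 - 12132164 - 7089500 + 2012558 + 966467 - 173525 - 63261 + 5604 + 1255 - 22 - 1
= 190569292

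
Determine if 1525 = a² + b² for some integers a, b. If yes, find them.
2² + 39² (a=2, b=39)

Factorization: 1525 = 5^2 × 61
By Fermat: n is sum of two squares iff every prime p ≡ 3 (mod 4) appears to even power.
All primes ≡ 3 (mod 4) appear to even power.
Search a = 0, 1, 2, … for 1525 - a² a perfect square: first hit at a = 2: 1525 - 4 = 1521 = 39².
1525 = 2² + 39² = 4 + 1521 ✓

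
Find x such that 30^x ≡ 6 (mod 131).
17

Baby-step giant-step with step n = ⌈√131⌉ = 12.
Baby steps 30^j mod 131 (j:value) for j=0..11: 0:1, 1:30, 2:114, 3:14, 4:27, 5:24, 6:65, 7:116, 8:74, 9:124, 10:52, 11:119.
Giant-step multiplier: 30^(-12) ≡ 30^(130-12) = 30^118 ≡ 4 (mod 131).
Giant steps γ_i = 6·4^i mod 131: γ_0=6, γ_1=24 (in table at j=5).
x = i·n + j = 1·12 + 5 = 17.
Check: 30^17 ≡ 6 (mod 131).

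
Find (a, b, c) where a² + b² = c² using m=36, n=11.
(1175, 792, 1417)

Euclid's formula: a = m² - n², b = 2mn, c = m² + n²
m = 36, n = 11
a = 36² - 11² = 1296 - 121 = 1175
b = 2 × 36 × 11 = 792
c = 36² + 11² = 1296 + 121 = 1417
Verification: 1175² + 792² = 1380625 + 627264 = 2007889 = 1417² ✓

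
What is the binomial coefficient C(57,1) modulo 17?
6

Using Lucas' theorem:
Write n=57 and k=1 in base 17:
n in base 17: [3, 6]
k in base 17: [0, 1]
C(57,1) mod 17 = ∏ C(n_i, k_i) mod 17
Digit binomials (mod 17): C(3,0) = 1; C(6,1) = 6
Product: 1 × 6 = 6 ≡ 6 (mod 17)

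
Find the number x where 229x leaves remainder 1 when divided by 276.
229

gcd(229, 276) = 1, so the inverse exists.
Extended Euclidean algorithm on (276, 229):
276 = 1 × 229 + 47  ⟹  47 = (1)·276 + (-1)·229
229 = 4 × 47 + 41  ⟹  41 = (-4)·276 + (5)·229
47 = 1 × 41 + 6  ⟹  6 = (5)·276 + (-6)·229
41 = 6 × 6 + 5  ⟹  5 = (-34)·276 + (41)·229
6 = 1 × 5 + 1  ⟹  1 = (39)·276 + (-47)·229
So (-47)·229 ≡ 1 (mod 276), i.e. 229^(-1) ≡ -47 ≡ 229 (mod 276).
Check: 229 × 229 = 52441 ≡ 1 (mod 276)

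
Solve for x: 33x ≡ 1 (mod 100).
97

gcd(33, 100) = 1, so the inverse exists.
Extended Euclidean algorithm on (100, 33):
100 = 3 × 33 + 1  ⟹  1 = (1)·100 + (-3)·33
So (-3)·33 ≡ 1 (mod 100), i.e. 33^(-1) ≡ -3 ≡ 97 (mod 100).
Check: 33 × 97 = 3201 ≡ 1 (mod 100)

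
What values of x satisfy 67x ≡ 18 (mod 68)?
x ≡ 50 (mod 68)

gcd(67, 68) = 1, which divides 18, so solutions exist.
Find 67^(-1) mod 68 by the extended Euclidean algorithm:
68 = 1 × 67 + 1  ⟹  1 = (1)·68 + (-1)·67
So (-1)·67 ≡ 1 (mod 68), i.e. 67^(-1) ≡ -1 ≡ 67 (mod 68).
x ≡ 67 × 18 = 1206 ≡ 50 (mod 68).
Check: 67 × 50 = 3350 ≡ 18 (mod 68).
Unique solution: x ≡ 50 (mod 68)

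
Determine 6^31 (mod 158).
132

Repeated squaring. Binary of 31 = 11111.
6^1 ≡ 6 (mod 158); 6^2 ≡ 36 (mod 158); 6^4 ≡ 32 (mod 158); 6^8 ≡ 76 (mod 158); 6^16 ≡ 88 (mod 158)
6^31 = 6^1 × 6^2 × 6^4 × 6^8 × 6^16 ≡ 132 (mod 158)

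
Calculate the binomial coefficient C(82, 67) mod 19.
0

Using Lucas' theorem:
Write n=82 and k=67 in base 19:
n in base 19: [4, 6]
k in base 19: [3, 10]
C(82,67) mod 19 = ∏ C(n_i, k_i) mod 19
Digit binomials (mod 19): C(4,3) = 4; C(6,10) = 0 (k_i > n_i)
Product: 4 × 0 = 0 ≡ 0 (mod 19)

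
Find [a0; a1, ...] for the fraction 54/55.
[0; 1, 54]

Euclidean algorithm steps:
54 = 0 × 55 + 54
55 = 1 × 54 + 1
54 = 54 × 1 + 0
Continued fraction: [0; 1, 54]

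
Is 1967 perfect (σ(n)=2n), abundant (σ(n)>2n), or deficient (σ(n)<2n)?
deficient

Proper divisors of 1967: sum = 1 + 7 + 281 = 289
Since 289 < 1967, 1967 is deficient.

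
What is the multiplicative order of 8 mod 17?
8

17 is prime, so ord(8) divides φ(17) = 16.
Divisors of 16: 1, 2, 4, 8, 16.
Repeated squaring: 8^1 ≡ 8, 8^2 ≡ 13, 8^4 ≡ 16, 8^8 ≡ 1, 8^16 ≡ 1 (mod 17).
Test 8^d mod 17 for each divisor d in increasing order:
8^1 ≡ 8
8^2 ≡ 13
8^4 ≡ 16
8^8 ≡ 1  ← first divisor giving 1
The order is 8.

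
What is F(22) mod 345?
116

Matrix identity: Q^n = [[F_(n+1), F_n], [F_n, F_(n-1)]] with Q = [[1,1],[1,0]].
n = 22 = 10110₂. Square-and-multiply, entries mod 345:
Q^1 = [[1,1],[1,0]]
Q^2 = (Q^1)² = [[2,1],[1,1]]
Q^5 = (Q^2)²·Q = [[8,5],[5,3]]
Q^11 = (Q^5)²·Q = [[144,89],[89,55]]
Q^22 = (Q^11)² = [[22,116],[116,251]]
F_22 mod 345 = Q^22[0][1] = 116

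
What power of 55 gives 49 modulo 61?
14

Baby-step giant-step with step n = ⌈√61⌉ = 8.
Baby steps 55^j mod 61 (j:value) for j=0..7: 0:1, 1:55, 2:36, 3:28, 4:15, 5:32, 6:52, 7:54.
Giant-step multiplier: 55^(-8) ≡ 55^(60-8) = 55^52 ≡ 16 (mod 61).
Giant steps γ_i = 49·16^i mod 61: γ_0=49, γ_1=52 (in table at j=6).
x = i·n + j = 1·8 + 6 = 14.
Check: 55^14 ≡ 49 (mod 61).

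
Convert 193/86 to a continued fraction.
[2; 4, 10, 2]

Euclidean algorithm steps:
193 = 2 × 86 + 21
86 = 4 × 21 + 2
21 = 10 × 2 + 1
2 = 2 × 1 + 0
Continued fraction: [2; 4, 10, 2]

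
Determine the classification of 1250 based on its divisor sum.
deficient

Proper divisors of 1250: sum = 1 + 2 + 5 + 10 + 25 + 50 + 125 + 250 + 625 = 1093
Since 1093 < 1250, 1250 is deficient.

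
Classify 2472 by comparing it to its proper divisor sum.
abundant

Proper divisors of 2472: sum = 1 + 2 + 3 + 4 + 6 + 8 + 12 + 24 + 103 + 206 + 309 + 412 + 618 + 824 + 1236 = 3768
Since 3768 > 2472, 2472 is abundant.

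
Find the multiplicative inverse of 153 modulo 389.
239

gcd(153, 389) = 1, so the inverse exists.
Extended Euclidean algorithm on (389, 153):
389 = 2 × 153 + 83  ⟹  83 = (1)·389 + (-2)·153
153 = 1 × 83 + 70  ⟹  70 = (-1)·389 + (3)·153
83 = 1 × 70 + 13  ⟹  13 = (2)·389 + (-5)·153
70 = 5 × 13 + 5  ⟹  5 = (-11)·389 + (28)·153
13 = 2 × 5 + 3  ⟹  3 = (24)·389 + (-61)·153
5 = 1 × 3 + 2  ⟹  2 = (-35)·389 + (89)·153
3 = 1 × 2 + 1  ⟹  1 = (59)·389 + (-150)·153
So (-150)·153 ≡ 1 (mod 389), i.e. 153^(-1) ≡ -150 ≡ 239 (mod 389).
Check: 153 × 239 = 36567 ≡ 1 (mod 389)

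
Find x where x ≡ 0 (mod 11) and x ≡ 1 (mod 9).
55

Using Chinese Remainder Theorem:
M = 11 × 9 = 99
M1 = 9, M2 = 11
y1 = 9^(-1) mod 11 = 5
y2 = 11^(-1) mod 9 = 5
x = (0×9×5 + 1×11×5) mod 99 = 55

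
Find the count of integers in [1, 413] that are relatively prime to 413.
348

413 = 7 × 59
φ(n) = n × ∏(1 - 1/p) for each prime p dividing n
φ(413) = 413 × (1 - 1/7) × (1 - 1/59) = 348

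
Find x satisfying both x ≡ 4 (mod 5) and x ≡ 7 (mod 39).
124

Using Chinese Remainder Theorem:
M = 5 × 39 = 195
M1 = 39, M2 = 5
y1 = 39^(-1) mod 5 = 4
y2 = 5^(-1) mod 39 = 8
x = (4×39×4 + 7×5×8) mod 195 = 124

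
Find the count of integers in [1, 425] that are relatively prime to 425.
320

425 = 5^2 × 17
φ(n) = n × ∏(1 - 1/p) for each prime p dividing n
φ(425) = 425 × (1 - 1/5) × (1 - 1/17) = 320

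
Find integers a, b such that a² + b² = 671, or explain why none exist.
Not possible

Factorization: 671 = 11 × 61
By Fermat: n is sum of two squares iff every prime p ≡ 3 (mod 4) appears to even power.
Prime(s) ≡ 3 (mod 4) with odd exponent: [(11, 1)]
Therefore 671 cannot be expressed as a² + b².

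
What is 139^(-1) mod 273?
55

gcd(139, 273) = 1, so the inverse exists.
Extended Euclidean algorithm on (273, 139):
273 = 1 × 139 + 134  ⟹  134 = (1)·273 + (-1)·139
139 = 1 × 134 + 5  ⟹  5 = (-1)·273 + (2)·139
134 = 26 × 5 + 4  ⟹  4 = (27)·273 + (-53)·139
5 = 1 × 4 + 1  ⟹  1 = (-28)·273 + (55)·139
So (55)·139 ≡ 1 (mod 273), i.e. 139^(-1) ≡ 55 (mod 273).
Check: 139 × 55 = 7645 ≡ 1 (mod 273)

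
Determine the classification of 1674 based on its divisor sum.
abundant

Proper divisors of 1674: sum = 1 + 2 + 3 + 6 + 9 + 18 + 27 + 31 + 54 + 62 + 93 + 186 + 279 + 558 + 837 = 2166
Since 2166 > 1674, 1674 is abundant.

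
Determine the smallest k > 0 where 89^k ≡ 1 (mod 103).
34

103 is prime, so ord(89) divides φ(103) = 102.
Divisors of 102: 1, 2, 3, 6, 17, 34, 51, 102.
Repeated squaring: 89^1 ≡ 89, 89^2 ≡ 93, 89^4 ≡ 100, 89^8 ≡ 9, 89^16 ≡ 81, 89^32 ≡ 72, 89^64 ≡ 34 (mod 103).
Test 89^d mod 103 for each divisor d in increasing order:
89^1 ≡ 89
89^2 ≡ 93
89^3 = 89^2·89^1 ≡ 37
89^6 = 89^4·89^2 ≡ 30
89^17 = 89^16·89^1 ≡ 102
89^34 = 89^32·89^2 ≡ 1  ← first divisor giving 1
The order is 34.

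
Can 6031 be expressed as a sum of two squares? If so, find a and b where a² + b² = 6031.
Not possible

Factorization: 6031 = 37 × 163
By Fermat: n is sum of two squares iff every prime p ≡ 3 (mod 4) appears to even power.
Prime(s) ≡ 3 (mod 4) with odd exponent: [(163, 1)]
Therefore 6031 cannot be expressed as a² + b².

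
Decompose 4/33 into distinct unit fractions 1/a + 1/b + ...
1/9 + 1/99

Greedy algorithm:
4/33: ceiling(33/4) = 9, use 1/9
1/99: ceiling(99/1) = 99, use 1/99
Result: 4/33 = 1/9 + 1/99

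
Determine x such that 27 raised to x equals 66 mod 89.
63

Baby-step giant-step with step n = ⌈√89⌉ = 10.
Baby steps 27^j mod 89 (j:value) for j=0..9: 0:1, 1:27, 2:17, 3:14, 4:22, 5:60, 6:18, 7:41, 8:39, 9:74.
Giant-step multiplier: 27^(-10) ≡ 27^(88-10) = 27^78 ≡ 69 (mod 89).
Giant steps γ_i = 66·69^i mod 89: γ_0=66, γ_1=15, γ_2=56, γ_3=37, γ_4=61, γ_5=26, γ_6=14 (in table at j=3).
x = i·n + j = 6·10 + 3 = 63.
Check: 27^63 ≡ 66 (mod 89).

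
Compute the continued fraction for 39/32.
[1; 4, 1, 1, 3]

Euclidean algorithm steps:
39 = 1 × 32 + 7
32 = 4 × 7 + 4
7 = 1 × 4 + 3
4 = 1 × 3 + 1
3 = 3 × 1 + 0
Continued fraction: [1; 4, 1, 1, 3]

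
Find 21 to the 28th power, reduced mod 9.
0

Repeated squaring. Binary of 28 = 11100.
21^1 ≡ 3 (mod 9); 21^2 ≡ 0 (mod 9); 21^4 ≡ 0 (mod 9); 21^8 ≡ 0 (mod 9); 21^16 ≡ 0 (mod 9)
21^28 = 21^4 × 21^8 × 21^16 ≡ 0 (mod 9)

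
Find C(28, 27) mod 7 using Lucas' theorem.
0

Using Lucas' theorem:
Write n=28 and k=27 in base 7:
n in base 7: [4, 0]
k in base 7: [3, 6]
C(28,27) mod 7 = ∏ C(n_i, k_i) mod 7
Digit binomials (mod 7): C(4,3) = 4; C(0,6) = 0 (k_i > n_i)
Product: 4 × 0 = 0 ≡ 0 (mod 7)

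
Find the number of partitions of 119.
1653668665

p(n) counts ways to write n as a sum of positive integers (order ignored).
Euler's pentagonal recurrence: p(k) = p(k-1) + p(k-2) - p(k-5) - p(k-7) + p(k-12) + p(k-15) - ... (offsets j(3j∓1)/2, signs ++--, p(0)=1, p(<0)=0).
DP table for k = 0..118: p(0)=1, p(1)=1, p(2)=2, p(3)=3, p(4)=5, p(5)=7, p(6)=11, p(7)=15, p(8)=22, p(9)=30, p(10)=42, p(11)=56, p(12)=77, p(13)=101, p(14)=135, p(15)=176, p(16)=231, p(17)=297, p(18)=385, p(19)=490, p(20)=627, p(21)=792, p(22)=1002, p(23)=1255, p(24)=1575, p(25)=1958, p(26)=2436, p(27)=3010, p(28)=3718, p(29)=4565, p(30)=5604, p(31)=6842, p(32)=8349, p(33)=10143, p(34)=12310, p(35)=14883, p(36)=17977, p(37)=21637, p(38)=26015, p(39)=31185, p(40)=37338, p(41)=44583, p(42)=53174, p(43)=63261, p(44)=75175, p(45)=89134, p(46)=105558, p(47)=124754, p(48)=147273, p(49)=173525, p(50)=204226, p(51)=239943, p(52)=281589, p(53)=329931, p(54)=386155, p(55)=451276, p(56)=526823, p(57)=614154, p(58)=715220, p(59)=831820, p(60)=966467, p(61)=1121505, p(62)=1300156, p(63)=1505499, p(64)=1741630, p(65)=2012558, p(66)=2323520, p(67)=2679689, p(68)=3087735, p(69)=3554345, p(70)=4087968, p(71)=4697205, p(72)=5392783, p(73)=6185689, p(74)=7089500, p(75)=8118264, p(76)=9289091, p(77)=10619863, p(78)=12132164, p(79)=13848650, p(80)=15796476, p(81)=18004327, p(82)=20506255, p(83)=23338469, p(84)=26543660, p(85)=30167357, p(86)=34262962, p(87)=38887673, p(88)=44108109, p(89)=49995925, p(90)=56634173, p(91)=64112359, p(92)=72533807, p(93)=82010177, p(94)=92669720, p(95)=104651419, p(96)=118114304, p(97)=133230930, p(98)=150198136, p(99)=169229875, p(100)=190569292, p(101)=214481126, p(102)=241265379, p(103)=271248950, p(104)=304801365, p(105)=342325709, p(106)=384276336, p(107)=431149389, p(108)=483502844, p(109)=541946240, p(110)=607163746, p(111)=679903203, p(112)=761002156, p(113)=851376628, p(114)=952050665, p(115)=1064144451, p(116)=1188908248, p(117)=1327710076, p(118)=1482074143.
Final step: p(119) = p(118) + p(117) - p(114) - p(112) + p(107) + p(104) - p(97) - p(93) + p(84) + p(79) - p(68) - p(62) + p(49) + p(42) - p(27) - p(19) + p(2)
= 1482074143 + 1327710076 - 952050665 - 761002156 + 431149389 + 304801365 - 133230930 - 82010177 + 26543660 + 13848650 - 3087735 - 1300156 + 173525 + 53174 - 3010 - 490 + 2
= 1653668665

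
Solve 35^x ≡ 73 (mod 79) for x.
56

Baby-step giant-step with step n = ⌈√79⌉ = 9.
Baby steps 35^j mod 79 (j:value) for j=0..8: 0:1, 1:35, 2:40, 3:57, 4:20, 5:68, 6:10, 7:34, 8:5.
Giant-step multiplier: 35^(-9) ≡ 35^(78-9) = 35^69 ≡ 14 (mod 79).
Giant steps γ_i = 73·14^i mod 79: γ_0=73, γ_1=74, γ_2=9, γ_3=47, γ_4=26, γ_5=48, γ_6=40 (in table at j=2).
x = i·n + j = 6·9 + 2 = 56.
Check: 35^56 ≡ 73 (mod 79).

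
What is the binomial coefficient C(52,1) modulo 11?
8

Using Lucas' theorem:
Write n=52 and k=1 in base 11:
n in base 11: [4, 8]
k in base 11: [0, 1]
C(52,1) mod 11 = ∏ C(n_i, k_i) mod 11
Digit binomials (mod 11): C(4,0) = 1; C(8,1) = 8
Product: 1 × 8 = 8 ≡ 8 (mod 11)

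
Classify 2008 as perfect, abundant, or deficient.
deficient

Proper divisors of 2008: sum = 1 + 2 + 4 + 8 + 251 + 502 + 1004 = 1772
Since 1772 < 2008, 2008 is deficient.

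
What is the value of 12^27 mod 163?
105

Repeated squaring. Binary of 27 = 11011.
12^1 ≡ 12 (mod 163); 12^2 ≡ 144 (mod 163); 12^4 ≡ 35 (mod 163); 12^8 ≡ 84 (mod 163); 12^16 ≡ 47 (mod 163)
12^27 = 12^1 × 12^2 × 12^8 × 12^16 ≡ 105 (mod 163)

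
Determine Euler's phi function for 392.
168

392 = 2^3 × 7^2
φ(n) = n × ∏(1 - 1/p) for each prime p dividing n
φ(392) = 392 × (1 - 1/2) × (1 - 1/7) = 168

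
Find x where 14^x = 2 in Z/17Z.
14

Baby-step giant-step with step n = ⌈√17⌉ = 5.
Baby steps 14^j mod 17 (j:value) for j=0..4: 0:1, 1:14, 2:9, 3:7, 4:13.
Giant-step multiplier: 14^(-5) ≡ 14^(16-5) = 14^11 ≡ 10 (mod 17).
Giant steps γ_i = 2·10^i mod 17: γ_0=2, γ_1=3, γ_2=13 (in table at j=4).
x = i·n + j = 2·5 + 4 = 14.
Check: 14^14 ≡ 2 (mod 17).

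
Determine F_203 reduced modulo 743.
353

Matrix identity: Q^n = [[F_(n+1), F_n], [F_n, F_(n-1)]] with Q = [[1,1],[1,0]].
n = 203 = 11001011₂. Square-and-multiply, entries mod 743:
Q^1 = [[1,1],[1,0]]
Q^3 = (Q^1)²·Q = [[3,2],[2,1]]
Q^6 = (Q^3)² = [[13,8],[8,5]]
Q^12 = (Q^6)² = [[233,144],[144,89]]
Q^25 = (Q^12)²·Q = [[284,725],[725,302]]
Q^50 = (Q^25)² = [[736,597],[597,139]]
Q^101 = (Q^50)²·Q = [[607,561],[561,46]]
Q^203 = (Q^101)²·Q = [[387,353],[353,34]]
F_203 mod 743 = Q^203[0][1] = 353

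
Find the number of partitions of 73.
6185689

p(n) counts ways to write n as a sum of positive integers (order ignored).
Euler's pentagonal recurrence: p(k) = p(k-1) + p(k-2) - p(k-5) - p(k-7) + p(k-12) + p(k-15) - ... (offsets j(3j∓1)/2, signs ++--, p(0)=1, p(<0)=0).
DP table for k = 0..72: p(0)=1, p(1)=1, p(2)=2, p(3)=3, p(4)=5, p(5)=7, p(6)=11, p(7)=15, p(8)=22, p(9)=30, p(10)=42, p(11)=56, p(12)=77, p(13)=101, p(14)=135, p(15)=176, p(16)=231, p(17)=297, p(18)=385, p(19)=490, p(20)=627, p(21)=792, p(22)=1002, p(23)=1255, p(24)=1575, p(25)=1958, p(26)=2436, p(27)=3010, p(28)=3718, p(29)=4565, p(30)=5604, p(31)=6842, p(32)=8349, p(33)=10143, p(34)=12310, p(35)=14883, p(36)=17977, p(37)=21637, p(38)=26015, p(39)=31185, p(40)=37338, p(41)=44583, p(42)=53174, p(43)=63261, p(44)=75175, p(45)=89134, p(46)=105558, p(47)=124754, p(48)=147273, p(49)=173525, p(50)=204226, p(51)=239943, p(52)=281589, p(53)=329931, p(54)=386155, p(55)=451276, p(56)=526823, p(57)=614154, p(58)=715220, p(59)=831820, p(60)=966467, p(61)=1121505, p(62)=1300156, p(63)=1505499, p(64)=1741630, p(65)=2012558, p(66)=2323520, p(67)=2679689, p(68)=3087735, p(69)=3554345, p(70)=4087968, p(71)=4697205, p(72)=5392783.
Final step: p(73) = p(72) + p(71) - p(68) - p(66) + p(61) + p(58) - p(51) - p(47) + p(38) + p(33) - p(22) - p(16) + p(3)
= 5392783 + 4697205 - 3087735 - 2323520 + 1121505 + 715220 - 239943 - 124754 + 26015 + 10143 - 1002 - 231 + 3
= 6185689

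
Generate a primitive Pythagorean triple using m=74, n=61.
(1755, 9028, 9197)

Euclid's formula: a = m² - n², b = 2mn, c = m² + n²
m = 74, n = 61
a = 74² - 61² = 5476 - 3721 = 1755
b = 2 × 74 × 61 = 9028
c = 74² + 61² = 5476 + 3721 = 9197
Verification: 1755² + 9028² = 3080025 + 81504784 = 84584809 = 9197² ✓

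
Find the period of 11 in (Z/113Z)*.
56

113 is prime, so ord(11) divides φ(113) = 112.
Divisors of 112: 1, 2, 4, 7, 8, 14, 16, 28, 56, 112.
Repeated squaring: 11^1 ≡ 11, 11^2 ≡ 8, 11^4 ≡ 64, 11^8 ≡ 28, 11^16 ≡ 106, 11^32 ≡ 49, 11^64 ≡ 28 (mod 113).
Test 11^d mod 113 for each divisor d in increasing order:
11^1 ≡ 11
11^2 ≡ 8
11^4 ≡ 64
11^7 = 11^4·11^2·11^1 ≡ 95
11^8 ≡ 28
11^14 = 11^8·11^4·11^2 ≡ 98
11^16 ≡ 106
11^28 = 11^16·11^8·11^4 ≡ 112
11^56 = 11^32·11^16·11^8 ≡ 1  ← first divisor giving 1
The order is 56.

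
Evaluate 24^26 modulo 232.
152

Repeated squaring. Binary of 26 = 11010.
24^1 ≡ 24 (mod 232); 24^2 ≡ 112 (mod 232); 24^4 ≡ 16 (mod 232); 24^8 ≡ 24 (mod 232); 24^16 ≡ 112 (mod 232)
24^26 = 24^2 × 24^8 × 24^16 ≡ 152 (mod 232)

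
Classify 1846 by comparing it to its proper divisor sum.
deficient

Proper divisors of 1846: sum = 1 + 2 + 13 + 26 + 71 + 142 + 923 = 1178
Since 1178 < 1846, 1846 is deficient.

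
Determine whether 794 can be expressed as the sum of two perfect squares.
13² + 25² (a=13, b=25)

Factorization: 794 = 2 × 397
By Fermat: n is sum of two squares iff every prime p ≡ 3 (mod 4) appears to even power.
All primes ≡ 3 (mod 4) appear to even power.
Search a = 0, 1, 2, … for 794 - a² a perfect square: first hit at a = 13: 794 - 169 = 625 = 25².
794 = 13² + 25² = 169 + 625 ✓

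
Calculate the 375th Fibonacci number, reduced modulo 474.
136

Matrix identity: Q^n = [[F_(n+1), F_n], [F_n, F_(n-1)]] with Q = [[1,1],[1,0]].
n = 375 = 101110111₂. Square-and-multiply, entries mod 474:
Q^1 = [[1,1],[1,0]]
Q^2 = (Q^1)² = [[2,1],[1,1]]
Q^5 = (Q^2)²·Q = [[8,5],[5,3]]
Q^11 = (Q^5)²·Q = [[144,89],[89,55]]
Q^23 = (Q^11)²·Q = [[390,217],[217,173]]
Q^46 = (Q^23)² = [[109,353],[353,230]]
Q^93 = (Q^46)²·Q = [[197,452],[452,219]]
Q^187 = (Q^93)²·Q = [[279,425],[425,328]]
Q^375 = (Q^187)²·Q = [[255,136],[136,119]]
F_375 mod 474 = Q^375[0][1] = 136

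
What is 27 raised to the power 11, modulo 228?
183

Repeated squaring. Binary of 11 = 1011.
27^1 ≡ 27 (mod 228); 27^2 ≡ 45 (mod 228); 27^4 ≡ 201 (mod 228); 27^8 ≡ 45 (mod 228)
27^11 = 27^1 × 27^2 × 27^8 ≡ 183 (mod 228)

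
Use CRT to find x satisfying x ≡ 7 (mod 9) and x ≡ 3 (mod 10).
43

Using Chinese Remainder Theorem:
M = 9 × 10 = 90
M1 = 10, M2 = 9
y1 = 10^(-1) mod 9 = 1
y2 = 9^(-1) mod 10 = 9
x = (7×10×1 + 3×9×9) mod 90 = 43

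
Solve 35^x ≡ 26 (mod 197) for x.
66

Baby-step giant-step with step n = ⌈√197⌉ = 15.
Baby steps 35^j mod 197 (j:value) for j=0..14: 0:1, 1:35, 2:43, 3:126, 4:76, 5:99, 6:116, 7:120, 8:63, 9:38, 10:148, 11:58, 12:60, 13:130, 14:19.
Giant-step multiplier: 35^(-15) ≡ 35^(196-15) = 35^181 ≡ 8 (mod 197).
Giant steps γ_i = 26·8^i mod 197: γ_0=26, γ_1=11, γ_2=88, γ_3=113, γ_4=116 (in table at j=6).
x = i·n + j = 4·15 + 6 = 66.
Check: 35^66 ≡ 26 (mod 197).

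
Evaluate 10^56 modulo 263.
33

Repeated squaring. Binary of 56 = 111000.
10^1 ≡ 10 (mod 263); 10^2 ≡ 100 (mod 263); 10^4 ≡ 6 (mod 263); 10^8 ≡ 36 (mod 263); 10^16 ≡ 244 (mod 263); 10^32 ≡ 98 (mod 263)
10^56 = 10^8 × 10^16 × 10^32 ≡ 33 (mod 263)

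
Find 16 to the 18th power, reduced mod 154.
92

Repeated squaring. Binary of 18 = 10010.
16^1 ≡ 16 (mod 154); 16^2 ≡ 102 (mod 154); 16^4 ≡ 86 (mod 154); 16^8 ≡ 4 (mod 154); 16^16 ≡ 16 (mod 154)
16^18 = 16^2 × 16^16 ≡ 92 (mod 154)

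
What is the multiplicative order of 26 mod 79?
39

79 is prime, so ord(26) divides φ(79) = 78.
Divisors of 78: 1, 2, 3, 6, 13, 26, 39, 78.
Repeated squaring: 26^1 ≡ 26, 26^2 ≡ 44, 26^4 ≡ 40, 26^8 ≡ 20, 26^16 ≡ 5, 26^32 ≡ 25, 26^64 ≡ 72 (mod 79).
Test 26^d mod 79 for each divisor d in increasing order:
26^1 ≡ 26
26^2 ≡ 44
26^3 = 26^2·26^1 ≡ 38
26^6 = 26^4·26^2 ≡ 22
26^13 = 26^8·26^4·26^1 ≡ 23
26^26 = 26^16·26^8·26^2 ≡ 55
26^39 = 26^32·26^4·26^2·26^1 ≡ 1  ← first divisor giving 1
The order is 39.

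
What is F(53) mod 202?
103

Matrix identity: Q^n = [[F_(n+1), F_n], [F_n, F_(n-1)]] with Q = [[1,1],[1,0]].
n = 53 = 110101₂. Square-and-multiply, entries mod 202:
Q^1 = [[1,1],[1,0]]
Q^3 = (Q^1)²·Q = [[3,2],[2,1]]
Q^6 = (Q^3)² = [[13,8],[8,5]]
Q^13 = (Q^6)²·Q = [[175,31],[31,144]]
Q^26 = (Q^13)² = [[74,193],[193,83]]
Q^53 = (Q^26)²·Q = [[104,103],[103,1]]
F_53 mod 202 = Q^53[0][1] = 103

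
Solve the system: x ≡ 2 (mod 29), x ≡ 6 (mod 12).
234

Using Chinese Remainder Theorem:
M = 29 × 12 = 348
M1 = 12, M2 = 29
y1 = 12^(-1) mod 29 = 17
y2 = 29^(-1) mod 12 = 5
x = (2×12×17 + 6×29×5) mod 348 = 234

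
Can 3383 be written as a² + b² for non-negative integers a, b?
Not possible

Factorization: 3383 = 17 × 199
By Fermat: n is sum of two squares iff every prime p ≡ 3 (mod 4) appears to even power.
Prime(s) ≡ 3 (mod 4) with odd exponent: [(199, 1)]
Therefore 3383 cannot be expressed as a² + b².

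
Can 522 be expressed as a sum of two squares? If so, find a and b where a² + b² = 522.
9² + 21² (a=9, b=21)

Factorization: 522 = 2 × 3^2 × 29
By Fermat: n is sum of two squares iff every prime p ≡ 3 (mod 4) appears to even power.
All primes ≡ 3 (mod 4) appear to even power.
Search a = 0, 1, 2, … for 522 - a² a perfect square: first hit at a = 9: 522 - 81 = 441 = 21².
522 = 9² + 21² = 81 + 441 ✓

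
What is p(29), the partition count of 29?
4565

p(n) counts ways to write n as a sum of positive integers (order ignored).
Euler's pentagonal recurrence: p(k) = p(k-1) + p(k-2) - p(k-5) - p(k-7) + p(k-12) + p(k-15) - ... (offsets j(3j∓1)/2, signs ++--, p(0)=1, p(<0)=0).
DP table for k = 0..28: p(0)=1, p(1)=1, p(2)=2, p(3)=3, p(4)=5, p(5)=7, p(6)=11, p(7)=15, p(8)=22, p(9)=30, p(10)=42, p(11)=56, p(12)=77, p(13)=101, p(14)=135, p(15)=176, p(16)=231, p(17)=297, p(18)=385, p(19)=490, p(20)=627, p(21)=792, p(22)=1002, p(23)=1255, p(24)=1575, p(25)=1958, p(26)=2436, p(27)=3010, p(28)=3718.
Final step: p(29) = p(28) + p(27) - p(24) - p(22) + p(17) + p(14) - p(7) - p(3)
= 3718 + 3010 - 1575 - 1002 + 297 + 135 - 15 - 3
= 4565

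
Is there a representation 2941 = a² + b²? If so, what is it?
5² + 54² (a=5, b=54)

Factorization: 2941 = 17 × 173
By Fermat: n is sum of two squares iff every prime p ≡ 3 (mod 4) appears to even power.
All primes ≡ 3 (mod 4) appear to even power.
Search a = 0, 1, 2, … for 2941 - a² a perfect square: first hit at a = 5: 2941 - 25 = 2916 = 54².
2941 = 5² + 54² = 25 + 2916 ✓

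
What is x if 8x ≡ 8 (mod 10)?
x ≡ 1 (mod 5)

gcd(8, 10) = 2, which divides 8, so solutions exist.
Divide through by 2: 4x ≡ 4 (mod 5).
Find 4^(-1) mod 5 by the extended Euclidean algorithm:
5 = 1 × 4 + 1  ⟹  1 = (1)·5 + (-1)·4
So (-1)·4 ≡ 1 (mod 5), i.e. 4^(-1) ≡ -1 ≡ 4 (mod 5).
x ≡ 4 × 4 = 16 ≡ 1 (mod 5).
Check: 8 × 1 = 8 ≡ 8 (mod 10).
x ≡ 1 (mod 5), giving 2 solutions mod 10.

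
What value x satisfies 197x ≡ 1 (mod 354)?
239

gcd(197, 354) = 1, so the inverse exists.
Extended Euclidean algorithm on (354, 197):
354 = 1 × 197 + 157  ⟹  157 = (1)·354 + (-1)·197
197 = 1 × 157 + 40  ⟹  40 = (-1)·354 + (2)·197
157 = 3 × 40 + 37  ⟹  37 = (4)·354 + (-7)·197
40 = 1 × 37 + 3  ⟹  3 = (-5)·354 + (9)·197
37 = 12 × 3 + 1  ⟹  1 = (64)·354 + (-115)·197
So (-115)·197 ≡ 1 (mod 354), i.e. 197^(-1) ≡ -115 ≡ 239 (mod 354).
Check: 197 × 239 = 47083 ≡ 1 (mod 354)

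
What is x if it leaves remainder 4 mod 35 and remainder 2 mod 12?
74

Using Chinese Remainder Theorem:
M = 35 × 12 = 420
M1 = 12, M2 = 35
y1 = 12^(-1) mod 35 = 3
y2 = 35^(-1) mod 12 = 11
x = (4×12×3 + 2×35×11) mod 420 = 74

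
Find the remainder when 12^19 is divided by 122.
118

Repeated squaring. Binary of 19 = 10011.
12^1 ≡ 12 (mod 122); 12^2 ≡ 22 (mod 122); 12^4 ≡ 118 (mod 122); 12^8 ≡ 16 (mod 122); 12^16 ≡ 12 (mod 122)
12^19 = 12^1 × 12^2 × 12^16 ≡ 118 (mod 122)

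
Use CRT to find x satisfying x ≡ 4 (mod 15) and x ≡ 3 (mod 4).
19

Using Chinese Remainder Theorem:
M = 15 × 4 = 60
M1 = 4, M2 = 15
y1 = 4^(-1) mod 15 = 4
y2 = 15^(-1) mod 4 = 3
x = (4×4×4 + 3×15×3) mod 60 = 19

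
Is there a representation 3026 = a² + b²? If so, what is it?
1² + 55² (a=1, b=55)

Factorization: 3026 = 2 × 17 × 89
By Fermat: n is sum of two squares iff every prime p ≡ 3 (mod 4) appears to even power.
All primes ≡ 3 (mod 4) appear to even power.
Search a = 0, 1, 2, … for 3026 - a² a perfect square: first hit at a = 1: 3026 - 1 = 3025 = 55².
3026 = 1² + 55² = 1 + 3025 ✓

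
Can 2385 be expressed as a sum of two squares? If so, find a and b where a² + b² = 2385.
9² + 48² (a=9, b=48)

Factorization: 2385 = 3^2 × 5 × 53
By Fermat: n is sum of two squares iff every prime p ≡ 3 (mod 4) appears to even power.
All primes ≡ 3 (mod 4) appear to even power.
Search a = 0, 1, 2, … for 2385 - a² a perfect square: first hit at a = 9: 2385 - 81 = 2304 = 48².
2385 = 9² + 48² = 81 + 2304 ✓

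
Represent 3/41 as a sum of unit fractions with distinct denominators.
1/14 + 1/574

Greedy algorithm:
3/41: ceiling(41/3) = 14, use 1/14
1/574: ceiling(574/1) = 574, use 1/574
Result: 3/41 = 1/14 + 1/574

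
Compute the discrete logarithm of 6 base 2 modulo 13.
5

Baby-step giant-step with step n = ⌈√13⌉ = 4.
Baby steps 2^j mod 13 (j:value) for j=0..3: 0:1, 1:2, 2:4, 3:8.
Giant-step multiplier: 2^(-4) ≡ 2^(12-4) = 2^8 ≡ 9 (mod 13).
Giant steps γ_i = 6·9^i mod 13: γ_0=6, γ_1=2 (in table at j=1).
x = i·n + j = 1·4 + 1 = 5.
Check: 2^5 ≡ 6 (mod 13).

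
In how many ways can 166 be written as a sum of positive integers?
189334822579

p(n) counts ways to write n as a sum of positive integers (order ignored).
Euler's pentagonal recurrence: p(k) = p(k-1) + p(k-2) - p(k-5) - p(k-7) + p(k-12) + p(k-15) - ... (offsets j(3j∓1)/2, signs ++--, p(0)=1, p(<0)=0).
DP table for k = 0..165: p(0)=1, p(1)=1, p(2)=2, p(3)=3, p(4)=5, p(5)=7, p(6)=11, p(7)=15, p(8)=22, p(9)=30, p(10)=42, p(11)=56, p(12)=77, p(13)=101, p(14)=135, p(15)=176, p(16)=231, p(17)=297, p(18)=385, p(19)=490, p(20)=627, p(21)=792, p(22)=1002, p(23)=1255, p(24)=1575, p(25)=1958, p(26)=2436, p(27)=3010, p(28)=3718, p(29)=4565, p(30)=5604, p(31)=6842, p(32)=8349, p(33)=10143, p(34)=12310, p(35)=14883, p(36)=17977, p(37)=21637, p(38)=26015, p(39)=31185, p(40)=37338, p(41)=44583, p(42)=53174, p(43)=63261, p(44)=75175, p(45)=89134, p(46)=105558, p(47)=124754, p(48)=147273, p(49)=173525, p(50)=204226, p(51)=239943, p(52)=281589, p(53)=329931, p(54)=386155, p(55)=451276, p(56)=526823, p(57)=614154, p(58)=715220, p(59)=831820, p(60)=966467, p(61)=1121505, p(62)=1300156, p(63)=1505499, p(64)=1741630, p(65)=2012558, p(66)=2323520, p(67)=2679689, p(68)=3087735, p(69)=3554345, p(70)=4087968, p(71)=4697205, p(72)=5392783, p(73)=6185689, p(74)=7089500, p(75)=8118264, p(76)=9289091, p(77)=10619863, p(78)=12132164, p(79)=13848650, p(80)=15796476, p(81)=18004327, p(82)=20506255, p(83)=23338469, p(84)=26543660, p(85)=30167357, p(86)=34262962, p(87)=38887673, p(88)=44108109, p(89)=49995925, p(90)=56634173, p(91)=64112359, p(92)=72533807, p(93)=82010177, p(94)=92669720, p(95)=104651419, p(96)=118114304, p(97)=133230930, p(98)=150198136, p(99)=169229875, p(100)=190569292, p(101)=214481126, p(102)=241265379, p(103)=271248950, p(104)=304801365, p(105)=342325709, p(106)=384276336, p(107)=431149389, p(108)=483502844, p(109)=541946240, p(110)=607163746, p(111)=679903203, p(112)=761002156, p(113)=851376628, p(114)=952050665, p(115)=1064144451, p(116)=1188908248, p(117)=1327710076, p(118)=1482074143, p(119)=1653668665, p(120)=1844349560, p(121)=2056148051, p(122)=2291320912, p(123)=2552338241, p(124)=2841940500, p(125)=3163127352, p(126)=3519222692, p(127)=3913864295, p(128)=4351078600, p(129)=4835271870, p(130)=5371315400, p(131)=5964539504, p(132)=6620830889, p(133)=7346629512, p(134)=8149040695, p(135)=9035836076, p(136)=10015581680, p(137)=11097645016, p(138)=12292341831, p(139)=13610949895, p(140)=15065878135, p(141)=16670689208, p(142)=18440293320, p(143)=20390982757, p(144)=22540654445, p(145)=24908858009, p(146)=27517052599, p(147)=30388671978, p(148)=33549419497, p(149)=37027355200, p(150)=40853235313, p(151)=45060624582, p(152)=49686288421, p(153)=54770336324, p(154)=60356673280, p(155)=66493182097, p(156)=73232243759, p(157)=80630964769, p(158)=88751778802, p(159)=97662728555, p(160)=107438159466, p(161)=118159068427, p(162)=129913904637, p(163)=142798995930, p(164)=156919475295, p(165)=172389800255.
Final step: p(166) = p(165) + p(164) - p(161) - p(159) + p(154) + p(151) - p(144) - p(140) + p(131) + p(126) - p(115) - p(109) + p(96) + p(89) - p(74) - p(66) + p(49) + p(40) - p(21) - p(11)
= 172389800255 + 156919475295 - 118159068427 - 97662728555 + 60356673280 + 45060624582 - 22540654445 - 15065878135 + 5964539504 + 3519222692 - 1064144451 - 541946240 + 118114304 + 49995925 - 7089500 - 2323520 + 173525 + 37338 - 792 - 56
= 189334822579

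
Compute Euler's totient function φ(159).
104

159 = 3 × 53
φ(n) = n × ∏(1 - 1/p) for each prime p dividing n
φ(159) = 159 × (1 - 1/3) × (1 - 1/53) = 104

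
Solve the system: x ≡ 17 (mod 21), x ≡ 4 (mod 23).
395

Using Chinese Remainder Theorem:
M = 21 × 23 = 483
M1 = 23, M2 = 21
y1 = 23^(-1) mod 21 = 11
y2 = 21^(-1) mod 23 = 11
x = (17×23×11 + 4×21×11) mod 483 = 395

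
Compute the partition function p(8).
22

p(n) counts ways to write n as a sum of positive integers (order ignored).
Examples: 8; 7 + 1; 6 + 2; 6 + 1 + 1; 5 + 3; ... (22 total)
p(8) = 22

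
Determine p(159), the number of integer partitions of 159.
97662728555

p(n) counts ways to write n as a sum of positive integers (order ignored).
Euler's pentagonal recurrence: p(k) = p(k-1) + p(k-2) - p(k-5) - p(k-7) + p(k-12) + p(k-15) - ... (offsets j(3j∓1)/2, signs ++--, p(0)=1, p(<0)=0).
DP table for k = 0..158: p(0)=1, p(1)=1, p(2)=2, p(3)=3, p(4)=5, p(5)=7, p(6)=11, p(7)=15, p(8)=22, p(9)=30, p(10)=42, p(11)=56, p(12)=77, p(13)=101, p(14)=135, p(15)=176, p(16)=231, p(17)=297, p(18)=385, p(19)=490, p(20)=627, p(21)=792, p(22)=1002, p(23)=1255, p(24)=1575, p(25)=1958, p(26)=2436, p(27)=3010, p(28)=3718, p(29)=4565, p(30)=5604, p(31)=6842, p(32)=8349, p(33)=10143, p(34)=12310, p(35)=14883, p(36)=17977, p(37)=21637, p(38)=26015, p(39)=31185, p(40)=37338, p(41)=44583, p(42)=53174, p(43)=63261, p(44)=75175, p(45)=89134, p(46)=105558, p(47)=124754, p(48)=147273, p(49)=173525, p(50)=204226, p(51)=239943, p(52)=281589, p(53)=329931, p(54)=386155, p(55)=451276, p(56)=526823, p(57)=614154, p(58)=715220, p(59)=831820, p(60)=966467, p(61)=1121505, p(62)=1300156, p(63)=1505499, p(64)=1741630, p(65)=2012558, p(66)=2323520, p(67)=2679689, p(68)=3087735, p(69)=3554345, p(70)=4087968, p(71)=4697205, p(72)=5392783, p(73)=6185689, p(74)=7089500, p(75)=8118264, p(76)=9289091, p(77)=10619863, p(78)=12132164, p(79)=13848650, p(80)=15796476, p(81)=18004327, p(82)=20506255, p(83)=23338469, p(84)=26543660, p(85)=30167357, p(86)=34262962, p(87)=38887673, p(88)=44108109, p(89)=49995925, p(90)=56634173, p(91)=64112359, p(92)=72533807, p(93)=82010177, p(94)=92669720, p(95)=104651419, p(96)=118114304, p(97)=133230930, p(98)=150198136, p(99)=169229875, p(100)=190569292, p(101)=214481126, p(102)=241265379, p(103)=271248950, p(104)=304801365, p(105)=342325709, p(106)=384276336, p(107)=431149389, p(108)=483502844, p(109)=541946240, p(110)=607163746, p(111)=679903203, p(112)=761002156, p(113)=851376628, p(114)=952050665, p(115)=1064144451, p(116)=1188908248, p(117)=1327710076, p(118)=1482074143, p(119)=1653668665, p(120)=1844349560, p(121)=2056148051, p(122)=2291320912, p(123)=2552338241, p(124)=2841940500, p(125)=3163127352, p(126)=3519222692, p(127)=3913864295, p(128)=4351078600, p(129)=4835271870, p(130)=5371315400, p(131)=5964539504, p(132)=6620830889, p(133)=7346629512, p(134)=8149040695, p(135)=9035836076, p(136)=10015581680, p(137)=11097645016, p(138)=12292341831, p(139)=13610949895, p(140)=15065878135, p(141)=16670689208, p(142)=18440293320, p(143)=20390982757, p(144)=22540654445, p(145)=24908858009, p(146)=27517052599, p(147)=30388671978, p(148)=33549419497, p(149)=37027355200, p(150)=40853235313, p(151)=45060624582, p(152)=49686288421, p(153)=54770336324, p(154)=60356673280, p(155)=66493182097, p(156)=73232243759, p(157)=80630964769, p(158)=88751778802.
Final step: p(159) = p(158) + p(157) - p(154) - p(152) + p(147) + p(144) - p(137) - p(133) + p(124) + p(119) - p(108) - p(102) + p(89) + p(82) - p(67) - p(59) + p(42) + p(33) - p(14) - p(4)
= 88751778802 + 80630964769 - 60356673280 - 49686288421 + 30388671978 + 22540654445 - 11097645016 - 7346629512 + 2841940500 + 1653668665 - 483502844 - 241265379 + 49995925 + 20506255 - 2679689 - 831820 + 53174 + 10143 - 135 - 5
= 97662728555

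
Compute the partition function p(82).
20506255

p(n) counts ways to write n as a sum of positive integers (order ignored).
Euler's pentagonal recurrence: p(k) = p(k-1) + p(k-2) - p(k-5) - p(k-7) + p(k-12) + p(k-15) - ... (offsets j(3j∓1)/2, signs ++--, p(0)=1, p(<0)=0).
DP table for k = 0..81: p(0)=1, p(1)=1, p(2)=2, p(3)=3, p(4)=5, p(5)=7, p(6)=11, p(7)=15, p(8)=22, p(9)=30, p(10)=42, p(11)=56, p(12)=77, p(13)=101, p(14)=135, p(15)=176, p(16)=231, p(17)=297, p(18)=385, p(19)=490, p(20)=627, p(21)=792, p(22)=1002, p(23)=1255, p(24)=1575, p(25)=1958, p(26)=2436, p(27)=3010, p(28)=3718, p(29)=4565, p(30)=5604, p(31)=6842, p(32)=8349, p(33)=10143, p(34)=12310, p(35)=14883, p(36)=17977, p(37)=21637, p(38)=26015, p(39)=31185, p(40)=37338, p(41)=44583, p(42)=53174, p(43)=63261, p(44)=75175, p(45)=89134, p(46)=105558, p(47)=124754, p(48)=147273, p(49)=173525, p(50)=204226, p(51)=239943, p(52)=281589, p(53)=329931, p(54)=386155, p(55)=451276, p(56)=526823, p(57)=614154, p(58)=715220, p(59)=831820, p(60)=966467, p(61)=1121505, p(62)=1300156, p(63)=1505499, p(64)=1741630, p(65)=2012558, p(66)=2323520, p(67)=2679689, p(68)=3087735, p(69)=3554345, p(70)=4087968, p(71)=4697205, p(72)=5392783, p(73)=6185689, p(74)=7089500, p(75)=8118264, p(76)=9289091, p(77)=10619863, p(78)=12132164, p(79)=13848650, p(80)=15796476, p(81)=18004327.
Final step: p(82) = p(81) + p(80) - p(77) - p(75) + p(70) + p(67) - p(60) - p(56) + p(47) + p(42) - p(31) - p(25) + p(12) + p(5)
= 18004327 + 15796476 - 10619863 - 8118264 + 4087968 + 2679689 - 966467 - 526823 + 124754 + 53174 - 6842 - 1958 + 77 + 7
= 20506255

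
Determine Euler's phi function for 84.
24

84 = 2^2 × 3 × 7
φ(n) = n × ∏(1 - 1/p) for each prime p dividing n
φ(84) = 84 × (1 - 1/2) × (1 - 1/3) × (1 - 1/7) = 24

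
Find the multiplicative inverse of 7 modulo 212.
91

gcd(7, 212) = 1, so the inverse exists.
Extended Euclidean algorithm on (212, 7):
212 = 30 × 7 + 2  ⟹  2 = (1)·212 + (-30)·7
7 = 3 × 2 + 1  ⟹  1 = (-3)·212 + (91)·7
So (91)·7 ≡ 1 (mod 212), i.e. 7^(-1) ≡ 91 (mod 212).
Check: 7 × 91 = 637 ≡ 1 (mod 212)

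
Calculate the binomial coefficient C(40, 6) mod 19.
0

Using Lucas' theorem:
Write n=40 and k=6 in base 19:
n in base 19: [2, 2]
k in base 19: [0, 6]
C(40,6) mod 19 = ∏ C(n_i, k_i) mod 19
Digit binomials (mod 19): C(2,0) = 1; C(2,6) = 0 (k_i > n_i)
Product: 1 × 0 = 0 ≡ 0 (mod 19)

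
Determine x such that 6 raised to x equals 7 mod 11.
3

Baby-step giant-step with step n = ⌈√11⌉ = 4.
Baby steps 6^j mod 11 (j:value) for j=0..3: 0:1, 1:6, 2:3, 3:7.
h = 7 is already in the table at j=3, so x = 3.
Check: 6^3 ≡ 7 (mod 11).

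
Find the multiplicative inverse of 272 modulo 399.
377

gcd(272, 399) = 1, so the inverse exists.
Extended Euclidean algorithm on (399, 272):
399 = 1 × 272 + 127  ⟹  127 = (1)·399 + (-1)·272
272 = 2 × 127 + 18  ⟹  18 = (-2)·399 + (3)·272
127 = 7 × 18 + 1  ⟹  1 = (15)·399 + (-22)·272
So (-22)·272 ≡ 1 (mod 399), i.e. 272^(-1) ≡ -22 ≡ 377 (mod 399).
Check: 272 × 377 = 102544 ≡ 1 (mod 399)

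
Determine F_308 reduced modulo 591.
330

Matrix identity: Q^n = [[F_(n+1), F_n], [F_n, F_(n-1)]] with Q = [[1,1],[1,0]].
n = 308 = 100110100₂. Square-and-multiply, entries mod 591:
Q^1 = [[1,1],[1,0]]
Q^2 = (Q^1)² = [[2,1],[1,1]]
Q^4 = (Q^2)² = [[5,3],[3,2]]
Q^9 = (Q^4)²·Q = [[55,34],[34,21]]
Q^19 = (Q^9)²·Q = [[264,44],[44,220]]
Q^38 = (Q^19)² = [[121,20],[20,101]]
Q^77 = (Q^38)²·Q = [[569,266],[266,303]]
Q^154 = (Q^77)² = [[320,280],[280,40]]
Q^308 = (Q^154)² = [[545,330],[330,215]]
F_308 mod 591 = Q^308[0][1] = 330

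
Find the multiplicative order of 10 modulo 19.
18

19 is prime, so ord(10) divides φ(19) = 18.
Divisors of 18: 1, 2, 3, 6, 9, 18.
Repeated squaring: 10^1 ≡ 10, 10^2 ≡ 5, 10^4 ≡ 6, 10^8 ≡ 17, 10^16 ≡ 4 (mod 19).
Test 10^d mod 19 for each divisor d in increasing order:
10^1 ≡ 10
10^2 ≡ 5
10^3 = 10^2·10^1 ≡ 12
10^6 = 10^4·10^2 ≡ 11
10^9 = 10^8·10^1 ≡ 18
10^18 = 10^16·10^2 ≡ 1  ← first divisor giving 1
The order is 18.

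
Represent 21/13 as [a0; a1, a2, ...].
[1; 1, 1, 1, 1, 2]

Euclidean algorithm steps:
21 = 1 × 13 + 8
13 = 1 × 8 + 5
8 = 1 × 5 + 3
5 = 1 × 3 + 2
3 = 1 × 2 + 1
2 = 2 × 1 + 0
Continued fraction: [1; 1, 1, 1, 1, 2]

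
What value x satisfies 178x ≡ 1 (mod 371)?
173

gcd(178, 371) = 1, so the inverse exists.
Extended Euclidean algorithm on (371, 178):
371 = 2 × 178 + 15  ⟹  15 = (1)·371 + (-2)·178
178 = 11 × 15 + 13  ⟹  13 = (-11)·371 + (23)·178
15 = 1 × 13 + 2  ⟹  2 = (12)·371 + (-25)·178
13 = 6 × 2 + 1  ⟹  1 = (-83)·371 + (173)·178
So (173)·178 ≡ 1 (mod 371), i.e. 178^(-1) ≡ 173 (mod 371).
Check: 178 × 173 = 30794 ≡ 1 (mod 371)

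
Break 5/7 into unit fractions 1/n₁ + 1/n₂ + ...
1/2 + 1/5 + 1/70

Greedy algorithm:
5/7: ceiling(7/5) = 2, use 1/2
3/14: ceiling(14/3) = 5, use 1/5
1/70: ceiling(70/1) = 70, use 1/70
Result: 5/7 = 1/2 + 1/5 + 1/70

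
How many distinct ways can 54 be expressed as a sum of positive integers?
386155

p(n) counts ways to write n as a sum of positive integers (order ignored).
Euler's pentagonal recurrence: p(k) = p(k-1) + p(k-2) - p(k-5) - p(k-7) + p(k-12) + p(k-15) - ... (offsets j(3j∓1)/2, signs ++--, p(0)=1, p(<0)=0).
DP table for k = 0..53: p(0)=1, p(1)=1, p(2)=2, p(3)=3, p(4)=5, p(5)=7, p(6)=11, p(7)=15, p(8)=22, p(9)=30, p(10)=42, p(11)=56, p(12)=77, p(13)=101, p(14)=135, p(15)=176, p(16)=231, p(17)=297, p(18)=385, p(19)=490, p(20)=627, p(21)=792, p(22)=1002, p(23)=1255, p(24)=1575, p(25)=1958, p(26)=2436, p(27)=3010, p(28)=3718, p(29)=4565, p(30)=5604, p(31)=6842, p(32)=8349, p(33)=10143, p(34)=12310, p(35)=14883, p(36)=17977, p(37)=21637, p(38)=26015, p(39)=31185, p(40)=37338, p(41)=44583, p(42)=53174, p(43)=63261, p(44)=75175, p(45)=89134, p(46)=105558, p(47)=124754, p(48)=147273, p(49)=173525, p(50)=204226, p(51)=239943, p(52)=281589, p(53)=329931.
Final step: p(54) = p(53) + p(52) - p(49) - p(47) + p(42) + p(39) - p(32) - p(28) + p(19) + p(14) - p(3)
= 329931 + 281589 - 173525 - 124754 + 53174 + 31185 - 8349 - 3718 + 490 + 135 - 3
= 386155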